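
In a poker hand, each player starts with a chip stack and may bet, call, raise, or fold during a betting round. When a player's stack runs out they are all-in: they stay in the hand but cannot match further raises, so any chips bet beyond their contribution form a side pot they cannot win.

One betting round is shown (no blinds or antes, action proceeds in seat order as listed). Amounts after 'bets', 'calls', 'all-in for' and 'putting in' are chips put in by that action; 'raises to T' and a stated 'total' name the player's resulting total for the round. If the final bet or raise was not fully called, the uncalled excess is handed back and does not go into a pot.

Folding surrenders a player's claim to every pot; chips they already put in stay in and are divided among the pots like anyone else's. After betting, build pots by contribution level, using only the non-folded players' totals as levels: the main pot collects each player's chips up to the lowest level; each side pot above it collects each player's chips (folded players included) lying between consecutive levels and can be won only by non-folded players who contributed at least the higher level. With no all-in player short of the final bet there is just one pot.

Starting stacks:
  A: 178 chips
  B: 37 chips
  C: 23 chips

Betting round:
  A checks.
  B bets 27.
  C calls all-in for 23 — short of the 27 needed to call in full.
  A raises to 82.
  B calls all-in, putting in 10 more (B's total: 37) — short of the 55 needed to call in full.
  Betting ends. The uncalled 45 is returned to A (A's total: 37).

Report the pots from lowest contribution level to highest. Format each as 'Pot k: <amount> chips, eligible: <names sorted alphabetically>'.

Contributions (after 45 returned to A): A=37, B=37, C=23
Pot levels (distinct totals of non-folded players): 23, 37
Layer 1-23: 23 each from A, B, C = 23*3 = 69 chips; eligible A, B, C
Layer 24-37: 14 each from A, B = 14*2 = 28 chips; eligible A, B

Pot 1: 69 chips, eligible: A, B, C
Pot 2: 28 chips, eligible: A, B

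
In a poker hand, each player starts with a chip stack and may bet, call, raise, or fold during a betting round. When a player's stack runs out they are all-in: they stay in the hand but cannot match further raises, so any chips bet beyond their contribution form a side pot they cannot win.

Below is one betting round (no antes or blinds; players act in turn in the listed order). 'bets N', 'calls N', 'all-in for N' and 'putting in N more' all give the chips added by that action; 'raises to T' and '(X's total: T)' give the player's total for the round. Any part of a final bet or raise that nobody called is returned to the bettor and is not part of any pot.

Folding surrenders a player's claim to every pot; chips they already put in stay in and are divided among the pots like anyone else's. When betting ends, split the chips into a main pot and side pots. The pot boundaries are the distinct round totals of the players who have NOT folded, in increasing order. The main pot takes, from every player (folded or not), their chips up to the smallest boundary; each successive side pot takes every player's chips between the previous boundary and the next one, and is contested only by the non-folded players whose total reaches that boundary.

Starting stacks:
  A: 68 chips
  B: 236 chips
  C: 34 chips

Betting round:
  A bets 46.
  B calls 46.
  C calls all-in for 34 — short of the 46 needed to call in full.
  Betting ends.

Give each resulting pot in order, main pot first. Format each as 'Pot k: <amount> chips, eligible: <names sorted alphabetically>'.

Contributions: A=46, B=46, C=34
Pot levels (distinct totals of non-folded players): 34, 46
Layer 1-34: 34 each from A, B, C = 34*3 = 102 chips; eligible A, B, C
Layer 35-46: 12 each from A, B = 12*2 = 24 chips; eligible A, B

Pot 1: 102 chips, eligible: A, B, C
Pot 2: 24 chips, eligible: A, B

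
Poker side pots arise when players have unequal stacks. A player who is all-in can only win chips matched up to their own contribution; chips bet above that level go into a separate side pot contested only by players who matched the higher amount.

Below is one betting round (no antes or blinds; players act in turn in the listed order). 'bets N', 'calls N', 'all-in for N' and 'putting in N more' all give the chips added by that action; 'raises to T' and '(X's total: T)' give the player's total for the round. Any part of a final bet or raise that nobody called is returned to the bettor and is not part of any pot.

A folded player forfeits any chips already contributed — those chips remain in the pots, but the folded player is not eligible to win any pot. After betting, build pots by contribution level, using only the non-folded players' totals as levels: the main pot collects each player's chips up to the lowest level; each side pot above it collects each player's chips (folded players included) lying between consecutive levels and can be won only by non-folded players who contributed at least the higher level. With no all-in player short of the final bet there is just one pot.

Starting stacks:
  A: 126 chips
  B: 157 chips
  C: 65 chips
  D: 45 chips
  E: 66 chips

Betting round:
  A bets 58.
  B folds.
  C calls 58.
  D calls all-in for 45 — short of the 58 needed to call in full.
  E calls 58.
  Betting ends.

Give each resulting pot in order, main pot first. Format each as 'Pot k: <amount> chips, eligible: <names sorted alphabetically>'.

Contributions: A=58, C=58, D=45, E=58
Folded: B
Pot levels (distinct totals of non-folded players): 45, 58
Layer 1-45: 45 each from A, C, D, E = 45*4 = 180 chips; eligible A, C, D, E
Layer 46-58: 13 each from A, C, E = 13*3 = 39 chips; eligible A, C, E

Pot 1: 180 chips, eligible: A, C, D, E
Pot 2: 39 chips, eligible: A, C, E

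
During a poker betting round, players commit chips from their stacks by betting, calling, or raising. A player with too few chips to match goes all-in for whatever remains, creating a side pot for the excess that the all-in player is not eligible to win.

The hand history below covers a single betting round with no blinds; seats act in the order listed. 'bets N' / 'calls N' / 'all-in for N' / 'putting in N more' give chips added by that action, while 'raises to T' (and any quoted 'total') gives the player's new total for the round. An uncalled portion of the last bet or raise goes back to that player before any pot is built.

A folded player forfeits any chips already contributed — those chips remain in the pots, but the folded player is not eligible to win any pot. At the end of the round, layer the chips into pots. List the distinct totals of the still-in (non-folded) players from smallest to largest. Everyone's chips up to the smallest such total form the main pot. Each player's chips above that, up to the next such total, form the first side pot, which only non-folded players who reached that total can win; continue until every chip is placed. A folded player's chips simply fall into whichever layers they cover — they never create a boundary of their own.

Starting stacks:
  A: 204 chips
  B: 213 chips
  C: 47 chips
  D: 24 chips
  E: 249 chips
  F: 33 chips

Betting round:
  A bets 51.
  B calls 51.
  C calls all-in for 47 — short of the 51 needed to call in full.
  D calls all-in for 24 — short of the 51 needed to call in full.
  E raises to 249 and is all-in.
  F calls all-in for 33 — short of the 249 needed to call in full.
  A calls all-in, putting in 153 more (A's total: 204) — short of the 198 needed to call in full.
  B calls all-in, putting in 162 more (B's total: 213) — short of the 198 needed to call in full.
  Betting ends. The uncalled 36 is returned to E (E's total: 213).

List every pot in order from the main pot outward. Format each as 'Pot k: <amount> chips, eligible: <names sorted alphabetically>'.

Pot 1: 144 chips, eligible: A, B, C, D, E, F
Pot 2: 45 chips, eligible: A, B, C, E, F
Pot 3: 56 chips, eligible: A, B, C, E
Pot 4: 471 chips, eligible: A, B, E
Pot 5: 18 chips, eligible: B, E

Derivation:
Contributions (after 36 returned to E): A=204, B=213, C=47, D=24, E=213, F=33
Pot levels (distinct totals of non-folded players): 24, 33, 47, 204, 213
Layer 1-24: 24 each from A, B, C, D, E, F = 24*6 = 144 chips; eligible A, B, C, D, E, F
Layer 25-33: 9 each from A, B, C, E, F = 9*5 = 45 chips; eligible A, B, C, E, F
Layer 34-47: 14 each from A, B, C, E = 14*4 = 56 chips; eligible A, B, C, E
Layer 48-204: 157 each from A, B, E = 157*3 = 471 chips; eligible A, B, E
Layer 205-213: 9 each from B, E = 9*2 = 18 chips; eligible B, E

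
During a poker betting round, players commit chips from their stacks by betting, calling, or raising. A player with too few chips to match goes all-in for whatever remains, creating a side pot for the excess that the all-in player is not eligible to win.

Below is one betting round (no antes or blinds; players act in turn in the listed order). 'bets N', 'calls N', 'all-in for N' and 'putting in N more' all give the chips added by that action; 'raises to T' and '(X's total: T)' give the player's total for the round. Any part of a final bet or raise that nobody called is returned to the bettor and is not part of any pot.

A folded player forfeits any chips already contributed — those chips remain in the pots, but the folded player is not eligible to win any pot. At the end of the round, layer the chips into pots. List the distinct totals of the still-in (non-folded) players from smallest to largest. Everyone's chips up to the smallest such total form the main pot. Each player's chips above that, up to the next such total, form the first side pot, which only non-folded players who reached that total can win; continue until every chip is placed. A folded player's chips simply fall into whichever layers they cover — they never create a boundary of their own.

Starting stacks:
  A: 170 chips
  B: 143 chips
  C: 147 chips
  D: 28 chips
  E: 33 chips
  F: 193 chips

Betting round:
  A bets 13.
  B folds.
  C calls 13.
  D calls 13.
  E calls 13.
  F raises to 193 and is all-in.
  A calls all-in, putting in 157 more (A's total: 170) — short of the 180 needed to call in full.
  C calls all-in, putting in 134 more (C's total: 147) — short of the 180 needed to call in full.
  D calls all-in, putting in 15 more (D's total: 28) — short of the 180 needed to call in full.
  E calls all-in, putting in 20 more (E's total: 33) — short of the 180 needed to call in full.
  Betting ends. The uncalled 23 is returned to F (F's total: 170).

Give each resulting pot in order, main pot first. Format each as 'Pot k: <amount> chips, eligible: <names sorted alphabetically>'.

Pot 1: 140 chips, eligible: A, C, D, E, F
Pot 2: 20 chips, eligible: A, C, E, F
Pot 3: 342 chips, eligible: A, C, F
Pot 4: 46 chips, eligible: A, F

Derivation:
Contributions (after 23 returned to F): A=170, C=147, D=28, E=33, F=170
Folded: B
Pot levels (distinct totals of non-folded players): 28, 33, 147, 170
Layer 1-28: 28 each from A, C, D, E, F = 28*5 = 140 chips; eligible A, C, D, E, F
Layer 29-33: 5 each from A, C, E, F = 5*4 = 20 chips; eligible A, C, E, F
Layer 34-147: 114 each from A, C, F = 114*3 = 342 chips; eligible A, C, F
Layer 148-170: 23 each from A, F = 23*2 = 46 chips; eligible A, F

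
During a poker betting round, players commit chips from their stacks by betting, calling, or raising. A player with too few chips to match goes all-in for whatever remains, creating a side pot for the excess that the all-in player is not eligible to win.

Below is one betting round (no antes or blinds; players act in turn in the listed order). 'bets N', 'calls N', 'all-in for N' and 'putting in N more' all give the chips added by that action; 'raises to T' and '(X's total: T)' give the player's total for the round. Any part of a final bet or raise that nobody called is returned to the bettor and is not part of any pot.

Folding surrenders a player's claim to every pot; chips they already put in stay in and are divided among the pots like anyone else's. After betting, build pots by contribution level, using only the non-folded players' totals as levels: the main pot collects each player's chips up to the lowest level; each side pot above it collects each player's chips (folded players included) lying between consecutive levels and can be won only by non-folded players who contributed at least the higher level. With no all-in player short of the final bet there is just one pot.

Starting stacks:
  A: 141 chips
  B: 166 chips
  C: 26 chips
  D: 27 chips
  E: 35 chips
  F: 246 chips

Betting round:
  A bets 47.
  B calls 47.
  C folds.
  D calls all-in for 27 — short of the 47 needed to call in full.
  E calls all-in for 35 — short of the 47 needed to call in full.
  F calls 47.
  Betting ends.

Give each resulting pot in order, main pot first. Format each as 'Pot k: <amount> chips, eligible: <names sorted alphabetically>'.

Pot 1: 135 chips, eligible: A, B, D, E, F
Pot 2: 32 chips, eligible: A, B, E, F
Pot 3: 36 chips, eligible: A, B, F

Derivation:
Contributions: A=47, B=47, D=27, E=35, F=47
Folded: C
Pot levels (distinct totals of non-folded players): 27, 35, 47
Layer 1-27: 27 each from A, B, D, E, F = 27*5 = 135 chips; eligible A, B, D, E, F
Layer 28-35: 8 each from A, B, E, F = 8*4 = 32 chips; eligible A, B, E, F
Layer 36-47: 12 each from A, B, F = 12*3 = 36 chips; eligible A, B, F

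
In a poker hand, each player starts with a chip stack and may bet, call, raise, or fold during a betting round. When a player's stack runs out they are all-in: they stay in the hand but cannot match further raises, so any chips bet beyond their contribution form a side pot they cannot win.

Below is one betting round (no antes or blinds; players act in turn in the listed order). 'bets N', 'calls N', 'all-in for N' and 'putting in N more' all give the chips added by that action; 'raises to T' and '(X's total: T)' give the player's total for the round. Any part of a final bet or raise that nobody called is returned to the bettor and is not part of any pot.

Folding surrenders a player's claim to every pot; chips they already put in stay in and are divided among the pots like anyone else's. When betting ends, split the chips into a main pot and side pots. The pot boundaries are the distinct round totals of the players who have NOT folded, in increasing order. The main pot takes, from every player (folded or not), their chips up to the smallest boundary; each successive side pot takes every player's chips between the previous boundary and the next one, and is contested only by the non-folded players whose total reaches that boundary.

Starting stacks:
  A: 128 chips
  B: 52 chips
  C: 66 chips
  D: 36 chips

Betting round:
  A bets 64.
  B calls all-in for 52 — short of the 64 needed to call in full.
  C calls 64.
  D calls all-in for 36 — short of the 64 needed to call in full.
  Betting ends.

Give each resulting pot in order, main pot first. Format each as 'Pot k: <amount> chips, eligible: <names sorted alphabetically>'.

Contributions: A=64, B=52, C=64, D=36
Pot levels (distinct totals of non-folded players): 36, 52, 64
Layer 1-36: 36 each from A, B, C, D = 36*4 = 144 chips; eligible A, B, C, D
Layer 37-52: 16 each from A, B, C = 16*3 = 48 chips; eligible A, B, C
Layer 53-64: 12 each from A, C = 12*2 = 24 chips; eligible A, C

Pot 1: 144 chips, eligible: A, B, C, D
Pot 2: 48 chips, eligible: A, B, C
Pot 3: 24 chips, eligible: A, C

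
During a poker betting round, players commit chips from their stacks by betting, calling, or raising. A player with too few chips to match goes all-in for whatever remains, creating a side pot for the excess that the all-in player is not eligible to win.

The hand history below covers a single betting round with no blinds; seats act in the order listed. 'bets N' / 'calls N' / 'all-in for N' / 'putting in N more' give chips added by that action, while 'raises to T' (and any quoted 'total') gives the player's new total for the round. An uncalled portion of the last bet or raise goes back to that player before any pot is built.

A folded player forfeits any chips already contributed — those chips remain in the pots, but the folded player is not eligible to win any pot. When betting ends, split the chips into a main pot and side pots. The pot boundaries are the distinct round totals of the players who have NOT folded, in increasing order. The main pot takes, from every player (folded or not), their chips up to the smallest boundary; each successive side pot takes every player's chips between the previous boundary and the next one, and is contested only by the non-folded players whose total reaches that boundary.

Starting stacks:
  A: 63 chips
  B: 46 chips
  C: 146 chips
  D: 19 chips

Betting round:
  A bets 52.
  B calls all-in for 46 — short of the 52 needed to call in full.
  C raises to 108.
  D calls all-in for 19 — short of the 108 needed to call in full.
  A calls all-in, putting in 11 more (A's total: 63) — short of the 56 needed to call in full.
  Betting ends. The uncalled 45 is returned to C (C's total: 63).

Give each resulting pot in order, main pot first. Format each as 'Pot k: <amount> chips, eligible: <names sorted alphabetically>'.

Pot 1: 76 chips, eligible: A, B, C, D
Pot 2: 81 chips, eligible: A, B, C
Pot 3: 34 chips, eligible: A, C

Derivation:
Contributions (after 45 returned to C): A=63, B=46, C=63, D=19
Pot levels (distinct totals of non-folded players): 19, 46, 63
Layer 1-19: 19 each from A, B, C, D = 19*4 = 76 chips; eligible A, B, C, D
Layer 20-46: 27 each from A, B, C = 27*3 = 81 chips; eligible A, B, C
Layer 47-63: 17 each from A, C = 17*2 = 34 chips; eligible A, C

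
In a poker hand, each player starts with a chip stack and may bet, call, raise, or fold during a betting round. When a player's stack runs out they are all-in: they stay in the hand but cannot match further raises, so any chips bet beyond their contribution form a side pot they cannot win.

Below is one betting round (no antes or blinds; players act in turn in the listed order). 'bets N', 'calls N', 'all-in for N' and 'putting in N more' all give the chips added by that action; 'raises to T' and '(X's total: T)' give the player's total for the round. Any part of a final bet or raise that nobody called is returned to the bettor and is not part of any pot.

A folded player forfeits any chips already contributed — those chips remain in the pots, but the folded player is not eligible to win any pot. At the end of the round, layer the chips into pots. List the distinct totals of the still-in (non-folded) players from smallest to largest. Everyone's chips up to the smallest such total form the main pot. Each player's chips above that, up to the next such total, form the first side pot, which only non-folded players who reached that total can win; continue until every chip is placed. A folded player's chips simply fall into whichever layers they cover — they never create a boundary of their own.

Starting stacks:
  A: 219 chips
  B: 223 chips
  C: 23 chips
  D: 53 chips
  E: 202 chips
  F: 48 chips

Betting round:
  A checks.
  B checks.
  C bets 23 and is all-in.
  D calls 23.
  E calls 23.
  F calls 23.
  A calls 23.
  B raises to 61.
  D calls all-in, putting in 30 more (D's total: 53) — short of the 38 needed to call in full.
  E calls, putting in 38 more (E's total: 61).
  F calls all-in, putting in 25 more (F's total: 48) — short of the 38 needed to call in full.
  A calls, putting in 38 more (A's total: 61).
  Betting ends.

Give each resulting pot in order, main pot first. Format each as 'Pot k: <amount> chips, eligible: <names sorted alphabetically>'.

Contributions: A=61, B=61, C=23, D=53, E=61, F=48
Pot levels (distinct totals of non-folded players): 23, 48, 53, 61
Layer 1-23: 23 each from A, B, C, D, E, F = 23*6 = 138 chips; eligible A, B, C, D, E, F
Layer 24-48: 25 each from A, B, D, E, F = 25*5 = 125 chips; eligible A, B, D, E, F
Layer 49-53: 5 each from A, B, D, E = 5*4 = 20 chips; eligible A, B, D, E
Layer 54-61: 8 each from A, B, E = 8*3 = 24 chips; eligible A, B, E

Pot 1: 138 chips, eligible: A, B, C, D, E, F
Pot 2: 125 chips, eligible: A, B, D, E, F
Pot 3: 20 chips, eligible: A, B, D, E
Pot 4: 24 chips, eligible: A, B, E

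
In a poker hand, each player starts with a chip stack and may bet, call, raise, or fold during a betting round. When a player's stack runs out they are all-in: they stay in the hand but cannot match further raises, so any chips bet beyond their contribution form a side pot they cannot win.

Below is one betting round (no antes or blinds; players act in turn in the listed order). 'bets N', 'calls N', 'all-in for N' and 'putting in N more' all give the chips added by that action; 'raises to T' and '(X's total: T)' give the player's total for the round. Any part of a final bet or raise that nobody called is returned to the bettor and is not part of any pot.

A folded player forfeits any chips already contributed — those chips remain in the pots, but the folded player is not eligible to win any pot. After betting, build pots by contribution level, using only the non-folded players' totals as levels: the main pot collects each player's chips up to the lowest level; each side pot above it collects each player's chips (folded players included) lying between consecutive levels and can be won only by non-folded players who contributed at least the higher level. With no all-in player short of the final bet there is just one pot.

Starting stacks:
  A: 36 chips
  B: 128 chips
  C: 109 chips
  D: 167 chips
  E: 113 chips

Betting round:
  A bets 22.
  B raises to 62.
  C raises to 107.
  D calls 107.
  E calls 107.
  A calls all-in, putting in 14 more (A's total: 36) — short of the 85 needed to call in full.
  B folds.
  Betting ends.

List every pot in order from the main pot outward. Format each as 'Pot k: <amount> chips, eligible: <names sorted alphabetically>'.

Contributions: A=36, B=62, C=107, D=107, E=107
Folded: B
Pot levels (distinct totals of non-folded players): 36, 107
Layer 1-36: 36 each from A, B, C, D, E = 36*5 = 180 chips; eligible A, C, D, E
Layer 37-107: B 26 + C 71 + D 71 + E 71 = 239 chips; eligible C, D, E

Pot 1: 180 chips, eligible: A, C, D, E
Pot 2: 239 chips, eligible: C, D, E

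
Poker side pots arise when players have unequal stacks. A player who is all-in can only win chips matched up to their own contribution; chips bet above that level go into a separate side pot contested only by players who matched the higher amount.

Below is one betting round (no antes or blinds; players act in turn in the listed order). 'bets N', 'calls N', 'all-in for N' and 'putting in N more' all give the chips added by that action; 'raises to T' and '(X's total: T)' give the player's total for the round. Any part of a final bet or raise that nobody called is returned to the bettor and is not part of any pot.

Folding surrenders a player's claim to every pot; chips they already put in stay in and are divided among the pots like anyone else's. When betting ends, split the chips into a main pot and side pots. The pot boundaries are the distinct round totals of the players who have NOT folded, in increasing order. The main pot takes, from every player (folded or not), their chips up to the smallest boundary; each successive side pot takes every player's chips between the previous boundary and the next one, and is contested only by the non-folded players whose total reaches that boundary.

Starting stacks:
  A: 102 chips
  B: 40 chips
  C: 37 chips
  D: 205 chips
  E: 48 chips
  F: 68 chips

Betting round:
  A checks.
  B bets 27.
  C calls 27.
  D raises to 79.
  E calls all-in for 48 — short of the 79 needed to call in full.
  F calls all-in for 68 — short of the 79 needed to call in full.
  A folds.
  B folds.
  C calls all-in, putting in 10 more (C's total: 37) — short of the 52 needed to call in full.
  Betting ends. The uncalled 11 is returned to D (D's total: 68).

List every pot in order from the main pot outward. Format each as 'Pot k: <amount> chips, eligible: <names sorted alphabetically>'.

Contributions (after 11 returned to D): B=27, C=37, D=68, E=48, F=68
Folded: A, B
Pot levels (distinct totals of non-folded players): 37, 48, 68
Layer 1-37: B 27 + C 37 + D 37 + E 37 + F 37 = 175 chips; eligible C, D, E, F
Layer 38-48: 11 each from D, E, F = 11*3 = 33 chips; eligible D, E, F
Layer 49-68: 20 each from D, F = 20*2 = 40 chips; eligible D, F

Pot 1: 175 chips, eligible: C, D, E, F
Pot 2: 33 chips, eligible: D, E, F
Pot 3: 40 chips, eligible: D, F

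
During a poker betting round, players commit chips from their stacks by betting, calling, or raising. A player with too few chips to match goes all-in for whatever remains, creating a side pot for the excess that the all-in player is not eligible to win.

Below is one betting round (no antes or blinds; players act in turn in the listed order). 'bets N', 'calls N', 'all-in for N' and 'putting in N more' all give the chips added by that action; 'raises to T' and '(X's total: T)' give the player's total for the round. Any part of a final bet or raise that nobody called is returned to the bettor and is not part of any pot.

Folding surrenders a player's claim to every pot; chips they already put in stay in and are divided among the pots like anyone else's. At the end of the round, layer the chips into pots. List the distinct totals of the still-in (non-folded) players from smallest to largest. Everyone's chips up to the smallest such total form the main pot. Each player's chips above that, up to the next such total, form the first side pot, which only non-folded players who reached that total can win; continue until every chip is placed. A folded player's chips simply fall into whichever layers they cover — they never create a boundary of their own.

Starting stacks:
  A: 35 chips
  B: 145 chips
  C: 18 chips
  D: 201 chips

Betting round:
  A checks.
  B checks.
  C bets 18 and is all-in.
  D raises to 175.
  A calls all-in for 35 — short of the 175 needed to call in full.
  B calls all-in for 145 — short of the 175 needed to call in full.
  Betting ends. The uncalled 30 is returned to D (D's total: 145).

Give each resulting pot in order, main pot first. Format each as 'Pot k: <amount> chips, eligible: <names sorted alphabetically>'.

Pot 1: 72 chips, eligible: A, B, C, D
Pot 2: 51 chips, eligible: A, B, D
Pot 3: 220 chips, eligible: B, D

Derivation:
Contributions (after 30 returned to D): A=35, B=145, C=18, D=145
Pot levels (distinct totals of non-folded players): 18, 35, 145
Layer 1-18: 18 each from A, B, C, D = 18*4 = 72 chips; eligible A, B, C, D
Layer 19-35: 17 each from A, B, D = 17*3 = 51 chips; eligible A, B, D
Layer 36-145: 110 each from B, D = 110*2 = 220 chips; eligible B, D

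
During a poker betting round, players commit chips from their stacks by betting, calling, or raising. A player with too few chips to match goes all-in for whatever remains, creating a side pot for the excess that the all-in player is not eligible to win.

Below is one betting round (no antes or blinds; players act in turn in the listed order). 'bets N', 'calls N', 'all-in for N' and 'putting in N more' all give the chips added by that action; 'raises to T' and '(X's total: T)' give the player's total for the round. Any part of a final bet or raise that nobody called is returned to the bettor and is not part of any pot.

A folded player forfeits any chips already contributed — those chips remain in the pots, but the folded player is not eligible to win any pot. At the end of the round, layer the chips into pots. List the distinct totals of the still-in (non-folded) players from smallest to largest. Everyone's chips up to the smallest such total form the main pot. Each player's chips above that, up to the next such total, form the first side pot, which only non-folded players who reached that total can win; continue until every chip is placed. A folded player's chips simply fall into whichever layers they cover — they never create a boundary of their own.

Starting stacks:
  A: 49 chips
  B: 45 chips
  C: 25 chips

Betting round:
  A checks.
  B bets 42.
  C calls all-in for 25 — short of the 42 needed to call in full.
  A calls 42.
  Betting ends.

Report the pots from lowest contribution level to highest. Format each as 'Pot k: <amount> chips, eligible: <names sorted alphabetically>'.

Contributions: A=42, B=42, C=25
Pot levels (distinct totals of non-folded players): 25, 42
Layer 1-25: 25 each from A, B, C = 25*3 = 75 chips; eligible A, B, C
Layer 26-42: 17 each from A, B = 17*2 = 34 chips; eligible A, B

Pot 1: 75 chips, eligible: A, B, C
Pot 2: 34 chips, eligible: A, B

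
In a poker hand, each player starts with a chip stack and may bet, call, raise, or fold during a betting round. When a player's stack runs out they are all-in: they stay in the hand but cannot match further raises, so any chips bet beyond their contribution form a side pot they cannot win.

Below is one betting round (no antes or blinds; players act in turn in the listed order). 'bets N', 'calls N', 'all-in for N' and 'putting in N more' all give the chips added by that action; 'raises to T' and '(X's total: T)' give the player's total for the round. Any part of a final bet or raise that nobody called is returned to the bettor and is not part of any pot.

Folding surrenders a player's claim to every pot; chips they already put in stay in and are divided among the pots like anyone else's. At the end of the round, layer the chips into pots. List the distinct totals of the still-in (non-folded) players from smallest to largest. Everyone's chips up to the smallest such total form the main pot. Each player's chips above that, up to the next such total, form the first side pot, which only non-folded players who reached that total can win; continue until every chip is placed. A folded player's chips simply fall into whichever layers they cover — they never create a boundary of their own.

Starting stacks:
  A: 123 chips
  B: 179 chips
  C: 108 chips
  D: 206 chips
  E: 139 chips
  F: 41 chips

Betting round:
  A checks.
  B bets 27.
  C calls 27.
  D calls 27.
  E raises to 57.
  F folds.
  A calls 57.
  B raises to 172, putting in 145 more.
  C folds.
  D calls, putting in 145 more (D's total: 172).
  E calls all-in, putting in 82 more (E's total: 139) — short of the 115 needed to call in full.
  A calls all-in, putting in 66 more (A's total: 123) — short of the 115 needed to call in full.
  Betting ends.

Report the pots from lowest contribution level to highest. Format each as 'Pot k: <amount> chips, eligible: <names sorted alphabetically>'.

Contributions: A=123, B=172, C=27, D=172, E=139
Folded: C, F
Pot levels (distinct totals of non-folded players): 123, 139, 172
Layer 1-123: A 123 + B 123 + C 27 + D 123 + E 123 = 519 chips; eligible A, B, D, E
Layer 124-139: 16 each from B, D, E = 16*3 = 48 chips; eligible B, D, E
Layer 140-172: 33 each from B, D = 33*2 = 66 chips; eligible B, D

Pot 1: 519 chips, eligible: A, B, D, E
Pot 2: 48 chips, eligible: B, D, E
Pot 3: 66 chips, eligible: B, D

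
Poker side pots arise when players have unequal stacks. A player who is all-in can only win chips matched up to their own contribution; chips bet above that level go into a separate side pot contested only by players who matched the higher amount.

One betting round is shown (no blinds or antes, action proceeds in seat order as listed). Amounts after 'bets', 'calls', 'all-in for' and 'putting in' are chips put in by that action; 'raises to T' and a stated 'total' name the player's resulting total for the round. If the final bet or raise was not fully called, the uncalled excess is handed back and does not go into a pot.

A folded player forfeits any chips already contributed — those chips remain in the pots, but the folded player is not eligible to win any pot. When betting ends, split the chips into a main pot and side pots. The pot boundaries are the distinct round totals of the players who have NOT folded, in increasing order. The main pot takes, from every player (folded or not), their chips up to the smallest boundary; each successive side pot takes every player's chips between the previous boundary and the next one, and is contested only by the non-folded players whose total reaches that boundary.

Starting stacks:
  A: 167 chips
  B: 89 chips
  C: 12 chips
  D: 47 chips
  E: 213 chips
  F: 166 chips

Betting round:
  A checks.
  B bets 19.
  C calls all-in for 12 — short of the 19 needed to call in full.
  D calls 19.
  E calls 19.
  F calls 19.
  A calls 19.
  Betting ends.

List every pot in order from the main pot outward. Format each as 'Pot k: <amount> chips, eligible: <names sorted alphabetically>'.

Pot 1: 72 chips, eligible: A, B, C, D, E, F
Pot 2: 35 chips, eligible: A, B, D, E, F

Derivation:
Contributions: A=19, B=19, C=12, D=19, E=19, F=19
Pot levels (distinct totals of non-folded players): 12, 19
Layer 1-12: 12 each from A, B, C, D, E, F = 12*6 = 72 chips; eligible A, B, C, D, E, F
Layer 13-19: 7 each from A, B, D, E, F = 7*5 = 35 chips; eligible A, B, D, E, F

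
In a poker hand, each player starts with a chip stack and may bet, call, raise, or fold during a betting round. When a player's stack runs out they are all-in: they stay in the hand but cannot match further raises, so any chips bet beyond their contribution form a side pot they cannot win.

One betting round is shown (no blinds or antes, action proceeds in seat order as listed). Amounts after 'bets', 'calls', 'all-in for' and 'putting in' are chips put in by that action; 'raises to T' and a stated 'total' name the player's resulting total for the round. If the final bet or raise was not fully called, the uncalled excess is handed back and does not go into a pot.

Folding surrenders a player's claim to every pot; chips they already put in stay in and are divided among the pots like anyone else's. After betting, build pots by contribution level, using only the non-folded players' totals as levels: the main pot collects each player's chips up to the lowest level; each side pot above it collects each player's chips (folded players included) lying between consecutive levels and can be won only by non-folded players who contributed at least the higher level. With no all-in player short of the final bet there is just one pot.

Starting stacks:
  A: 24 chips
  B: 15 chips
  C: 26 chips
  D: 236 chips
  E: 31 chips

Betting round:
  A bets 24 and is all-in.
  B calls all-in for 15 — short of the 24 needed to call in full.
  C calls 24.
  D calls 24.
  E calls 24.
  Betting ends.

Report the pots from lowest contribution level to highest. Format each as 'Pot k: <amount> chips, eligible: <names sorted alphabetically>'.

Pot 1: 75 chips, eligible: A, B, C, D, E
Pot 2: 36 chips, eligible: A, C, D, E

Derivation:
Contributions: A=24, B=15, C=24, D=24, E=24
Pot levels (distinct totals of non-folded players): 15, 24
Layer 1-15: 15 each from A, B, C, D, E = 15*5 = 75 chips; eligible A, B, C, D, E
Layer 16-24: 9 each from A, C, D, E = 9*4 = 36 chips; eligible A, C, D, E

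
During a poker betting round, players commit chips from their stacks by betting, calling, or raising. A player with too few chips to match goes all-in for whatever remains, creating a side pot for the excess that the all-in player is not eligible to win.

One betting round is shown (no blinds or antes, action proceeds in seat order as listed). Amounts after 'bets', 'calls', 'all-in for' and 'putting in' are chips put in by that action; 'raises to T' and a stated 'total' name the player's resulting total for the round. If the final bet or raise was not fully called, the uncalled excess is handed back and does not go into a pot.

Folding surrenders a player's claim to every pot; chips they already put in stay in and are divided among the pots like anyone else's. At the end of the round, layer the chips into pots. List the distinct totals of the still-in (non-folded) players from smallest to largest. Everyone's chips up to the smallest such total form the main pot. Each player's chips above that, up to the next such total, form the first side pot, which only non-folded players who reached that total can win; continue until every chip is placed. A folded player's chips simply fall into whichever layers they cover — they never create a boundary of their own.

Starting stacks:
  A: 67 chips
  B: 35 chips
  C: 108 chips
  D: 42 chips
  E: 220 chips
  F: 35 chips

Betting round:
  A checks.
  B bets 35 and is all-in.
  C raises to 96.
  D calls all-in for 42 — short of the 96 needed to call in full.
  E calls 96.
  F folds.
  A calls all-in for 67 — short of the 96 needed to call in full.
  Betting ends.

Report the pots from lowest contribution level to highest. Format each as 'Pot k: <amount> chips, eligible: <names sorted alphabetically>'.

Pot 1: 175 chips, eligible: A, B, C, D, E
Pot 2: 28 chips, eligible: A, C, D, E
Pot 3: 75 chips, eligible: A, C, E
Pot 4: 58 chips, eligible: C, E

Derivation:
Contributions: A=67, B=35, C=96, D=42, E=96
Folded: F
Pot levels (distinct totals of non-folded players): 35, 42, 67, 96
Layer 1-35: 35 each from A, B, C, D, E = 35*5 = 175 chips; eligible A, B, C, D, E
Layer 36-42: 7 each from A, C, D, E = 7*4 = 28 chips; eligible A, C, D, E
Layer 43-67: 25 each from A, C, E = 25*3 = 75 chips; eligible A, C, E
Layer 68-96: 29 each from C, E = 29*2 = 58 chips; eligible C, E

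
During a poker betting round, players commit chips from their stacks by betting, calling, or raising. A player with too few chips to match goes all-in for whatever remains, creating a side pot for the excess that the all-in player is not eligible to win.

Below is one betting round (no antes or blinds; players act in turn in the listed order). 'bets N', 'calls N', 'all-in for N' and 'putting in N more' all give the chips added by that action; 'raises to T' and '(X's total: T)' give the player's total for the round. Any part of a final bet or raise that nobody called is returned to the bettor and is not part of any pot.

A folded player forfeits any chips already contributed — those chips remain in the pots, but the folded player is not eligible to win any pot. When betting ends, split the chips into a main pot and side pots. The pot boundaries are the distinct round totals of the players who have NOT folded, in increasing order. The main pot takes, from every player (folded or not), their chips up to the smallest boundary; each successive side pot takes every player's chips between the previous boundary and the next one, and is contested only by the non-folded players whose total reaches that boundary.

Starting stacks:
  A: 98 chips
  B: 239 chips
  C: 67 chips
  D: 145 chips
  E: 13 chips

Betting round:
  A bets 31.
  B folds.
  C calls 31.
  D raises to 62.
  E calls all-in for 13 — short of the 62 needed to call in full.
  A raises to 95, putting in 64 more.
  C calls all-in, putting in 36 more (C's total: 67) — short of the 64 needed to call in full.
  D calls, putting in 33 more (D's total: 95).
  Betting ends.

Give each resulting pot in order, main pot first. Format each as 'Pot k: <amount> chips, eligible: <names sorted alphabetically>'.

Pot 1: 52 chips, eligible: A, C, D, E
Pot 2: 162 chips, eligible: A, C, D
Pot 3: 56 chips, eligible: A, D

Derivation:
Contributions: A=95, C=67, D=95, E=13
Folded: B
Pot levels (distinct totals of non-folded players): 13, 67, 95
Layer 1-13: 13 each from A, C, D, E = 13*4 = 52 chips; eligible A, C, D, E
Layer 14-67: 54 each from A, C, D = 54*3 = 162 chips; eligible A, C, D
Layer 68-95: 28 each from A, D = 28*2 = 56 chips; eligible A, D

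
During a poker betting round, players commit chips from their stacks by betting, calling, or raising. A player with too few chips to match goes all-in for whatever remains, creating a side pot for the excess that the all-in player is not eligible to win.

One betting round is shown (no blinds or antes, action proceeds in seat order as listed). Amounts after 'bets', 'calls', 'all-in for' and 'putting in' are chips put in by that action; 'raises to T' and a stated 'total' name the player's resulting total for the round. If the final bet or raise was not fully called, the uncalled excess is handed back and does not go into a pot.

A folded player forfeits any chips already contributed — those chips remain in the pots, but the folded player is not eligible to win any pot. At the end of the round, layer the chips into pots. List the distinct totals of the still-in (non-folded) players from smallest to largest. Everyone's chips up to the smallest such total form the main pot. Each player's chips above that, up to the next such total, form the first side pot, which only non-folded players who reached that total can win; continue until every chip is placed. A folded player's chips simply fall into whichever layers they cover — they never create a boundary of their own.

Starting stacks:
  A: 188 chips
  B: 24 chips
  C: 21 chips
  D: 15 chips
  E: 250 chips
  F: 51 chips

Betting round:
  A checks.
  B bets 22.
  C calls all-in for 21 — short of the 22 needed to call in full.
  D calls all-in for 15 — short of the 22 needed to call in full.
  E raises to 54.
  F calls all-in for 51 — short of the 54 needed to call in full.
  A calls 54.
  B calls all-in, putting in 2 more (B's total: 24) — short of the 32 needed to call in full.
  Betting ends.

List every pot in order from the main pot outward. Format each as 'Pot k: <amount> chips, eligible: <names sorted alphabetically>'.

Contributions: A=54, B=24, C=21, D=15, E=54, F=51
Pot levels (distinct totals of non-folded players): 15, 21, 24, 51, 54
Layer 1-15: 15 each from A, B, C, D, E, F = 15*6 = 90 chips; eligible A, B, C, D, E, F
Layer 16-21: 6 each from A, B, C, E, F = 6*5 = 30 chips; eligible A, B, C, E, F
Layer 22-24: 3 each from A, B, E, F = 3*4 = 12 chips; eligible A, B, E, F
Layer 25-51: 27 each from A, E, F = 27*3 = 81 chips; eligible A, E, F
Layer 52-54: 3 each from A, E = 3*2 = 6 chips; eligible A, E

Pot 1: 90 chips, eligible: A, B, C, D, E, F
Pot 2: 30 chips, eligible: A, B, C, E, F
Pot 3: 12 chips, eligible: A, B, E, F
Pot 4: 81 chips, eligible: A, E, F
Pot 5: 6 chips, eligible: A, E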